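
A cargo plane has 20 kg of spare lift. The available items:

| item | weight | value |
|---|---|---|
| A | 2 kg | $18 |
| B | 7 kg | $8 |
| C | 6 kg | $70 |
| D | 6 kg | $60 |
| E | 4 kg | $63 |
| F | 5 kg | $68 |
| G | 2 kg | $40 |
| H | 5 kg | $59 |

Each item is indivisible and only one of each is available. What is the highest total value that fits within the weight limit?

$260

This is a 0/1 knapsack; check combinations near the capacity.
- C+E+F+H: weight 6+4+5+5=20, value 70+63+68+59=260
- A+C+E+F+G: weight 2+6+4+5+2=19, value 18+70+63+68+40=259
- A+C+F+G+H: weight 2+6+5+2+5=20, value 18+70+68+40+59=255
- A+C+D+E+G: weight 2+6+6+4+2=20, value 18+70+60+63+40=251
Best: $260.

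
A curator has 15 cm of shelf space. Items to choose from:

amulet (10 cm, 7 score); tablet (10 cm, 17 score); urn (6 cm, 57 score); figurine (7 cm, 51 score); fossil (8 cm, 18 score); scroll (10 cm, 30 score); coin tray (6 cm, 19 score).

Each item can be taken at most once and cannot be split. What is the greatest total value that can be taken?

108 score

Check high-value combinations within 15 cm:
- urn+figurine: length 6+7=13, value 57+51=108
- urn+coin tray: length 6+6=12, value 57+19=76
- urn+fossil: length 6+8=14, value 57+18=75
- figurine+coin tray: length 7+6=13, value 51+19=70
Best: 108 score.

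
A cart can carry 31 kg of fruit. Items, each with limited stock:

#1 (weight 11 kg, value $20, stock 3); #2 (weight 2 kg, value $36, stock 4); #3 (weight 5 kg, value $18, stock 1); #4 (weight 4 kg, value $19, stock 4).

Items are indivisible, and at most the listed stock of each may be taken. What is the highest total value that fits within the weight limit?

$238

Top feasible selections:
- 4×#2 + 1×#3 + 4×#4: weight 29, value 238
- 1×#1 + 4×#2 + 3×#4: weight 31, value 221
- 4×#2 + 4×#4: weight 24, value 220
Best: $238.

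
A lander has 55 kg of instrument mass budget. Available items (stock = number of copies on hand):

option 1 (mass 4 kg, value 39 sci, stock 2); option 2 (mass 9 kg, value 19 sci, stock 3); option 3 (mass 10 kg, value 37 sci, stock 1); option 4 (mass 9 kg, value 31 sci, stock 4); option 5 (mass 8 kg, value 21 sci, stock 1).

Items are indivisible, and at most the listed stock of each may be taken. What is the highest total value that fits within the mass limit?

Top feasible selections:
- 2×option 1 + 1×option 3 + 4×option 4: mass 54, value 239
- 2×option 1 + 1×option 3 + 3×option 4 + 1×option 5: mass 53, value 229
- 2×option 1 + 1×option 2 + 1×option 3 + 3×option 4: mass 54, value 227
- 2×option 1 + 4×option 4 + 1×option 5: mass 52, value 223
Best: 239 sci.

239 sci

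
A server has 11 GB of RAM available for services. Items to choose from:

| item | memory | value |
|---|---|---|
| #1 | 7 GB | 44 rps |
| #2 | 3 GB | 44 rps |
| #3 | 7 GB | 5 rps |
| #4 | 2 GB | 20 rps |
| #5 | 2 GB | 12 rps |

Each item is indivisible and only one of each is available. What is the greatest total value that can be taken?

Check high-value combinations within 11 GB:
- #1+#2: memory 7+3=10, value 44+44=88
- #2+#4+#5: memory 3+2+2=7, value 44+20+12=76
- #1+#4+#5: memory 7+2+2=11, value 44+20+12=76
- #2+#4: memory 3+2=5, value 44+20=64
Best: 88 rps.

88 rps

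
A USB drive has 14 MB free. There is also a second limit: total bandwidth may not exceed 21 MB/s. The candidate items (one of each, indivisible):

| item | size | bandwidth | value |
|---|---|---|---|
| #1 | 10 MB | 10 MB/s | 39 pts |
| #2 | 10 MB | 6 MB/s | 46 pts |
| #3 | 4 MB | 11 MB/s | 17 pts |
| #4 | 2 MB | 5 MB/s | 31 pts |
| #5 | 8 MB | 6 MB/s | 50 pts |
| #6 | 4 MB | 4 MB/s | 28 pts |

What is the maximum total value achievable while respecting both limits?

Feasible sets respecting both limits:
- #4+#5+#6: size 14, bandwidth 15, value 109
- #4+#5: size 10, bandwidth 11, value 81
- #5+#6: size 12, bandwidth 10, value 78
Best: 109 pts.

109 pts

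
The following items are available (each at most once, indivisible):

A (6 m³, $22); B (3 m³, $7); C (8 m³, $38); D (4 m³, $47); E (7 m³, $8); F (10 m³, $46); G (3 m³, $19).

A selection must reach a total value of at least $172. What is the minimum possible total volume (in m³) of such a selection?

Subsets with value ≥ 172, sorted by total volume:
- A+C+D+F+G: volume 31, value 172
- A+B+C+D+F+G: volume 34, value 179
Minimum volume: 31 m³.

31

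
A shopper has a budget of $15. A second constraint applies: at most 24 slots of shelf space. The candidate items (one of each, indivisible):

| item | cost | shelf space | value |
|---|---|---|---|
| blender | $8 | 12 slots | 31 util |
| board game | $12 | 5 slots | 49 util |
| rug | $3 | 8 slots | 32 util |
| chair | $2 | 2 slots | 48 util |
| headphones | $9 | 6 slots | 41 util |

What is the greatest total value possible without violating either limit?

121 util

Feasible sets respecting both limits:
- rug+chair+headphones: cost 14, shelf space 16, value 121
- blender+rug+chair: cost 13, shelf space 22, value 111
- board game+chair: cost 14, shelf space 7, value 97
- chair+headphones: cost 11, shelf space 8, value 89
Best: 121 util.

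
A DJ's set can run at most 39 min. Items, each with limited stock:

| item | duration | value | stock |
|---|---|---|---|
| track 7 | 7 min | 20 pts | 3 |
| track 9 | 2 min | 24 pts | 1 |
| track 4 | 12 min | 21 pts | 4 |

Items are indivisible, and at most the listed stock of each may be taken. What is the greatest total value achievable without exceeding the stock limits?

105 pts

Best selections within duration 39 and stock limits:
- 3×track 7 + 1×track 9 + 1×track 4: duration 35, value 105
- 1×track 9 + 3×track 4: duration 38, value 87
- 1×track 7 + 1×track 9 + 2×track 4: duration 33, value 86
Best: 105 pts.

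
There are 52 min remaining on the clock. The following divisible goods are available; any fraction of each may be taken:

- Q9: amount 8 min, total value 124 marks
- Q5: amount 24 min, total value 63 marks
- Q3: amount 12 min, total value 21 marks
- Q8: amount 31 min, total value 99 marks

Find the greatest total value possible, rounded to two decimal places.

257.13

Take in order of value per unit:
- Q9 (124/8 per unit): all 8 → value 124, running total 124.00
- Q8 (99/31 per unit): all 31 → value 99, running total 223.00
- Q5 (63/24 per unit): 13 of 24 → value 13×63/24 = 34.1250, running total 257.13
Total 257.13.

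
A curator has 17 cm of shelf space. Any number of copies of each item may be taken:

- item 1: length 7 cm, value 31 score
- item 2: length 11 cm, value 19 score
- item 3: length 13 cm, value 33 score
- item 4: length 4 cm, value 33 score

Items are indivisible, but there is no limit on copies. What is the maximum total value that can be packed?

132 score

Best value-per-unit is item 4 at 33/4, and filling with it alone uses length 4×4=16. No mix of the others beats 4×33 = 132.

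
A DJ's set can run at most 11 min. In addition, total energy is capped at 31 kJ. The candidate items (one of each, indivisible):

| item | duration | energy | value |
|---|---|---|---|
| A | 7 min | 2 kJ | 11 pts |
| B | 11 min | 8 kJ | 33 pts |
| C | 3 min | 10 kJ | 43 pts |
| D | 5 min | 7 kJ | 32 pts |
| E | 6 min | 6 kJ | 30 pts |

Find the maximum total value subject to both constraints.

Feasible sets respecting both limits:
- C+D: duration 8, energy 17, value 75
- C+E: duration 9, energy 16, value 73
- D+E: duration 11, energy 13, value 62
Best: 75 pts.

75 pts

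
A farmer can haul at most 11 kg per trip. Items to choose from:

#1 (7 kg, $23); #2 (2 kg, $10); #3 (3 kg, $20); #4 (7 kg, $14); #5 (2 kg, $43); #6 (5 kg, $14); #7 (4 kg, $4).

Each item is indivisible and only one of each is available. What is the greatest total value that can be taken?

This is a 0/1 knapsack; check combinations near the capacity.
- #3+#5+#6: weight 3+2+5=10, value 20+43+14=77
- #2+#3+#5+#7: weight 2+3+2+4=11, value 10+20+43+4=77
- #1+#2+#5: weight 7+2+2=11, value 23+10+43=76
Best: $77.

$77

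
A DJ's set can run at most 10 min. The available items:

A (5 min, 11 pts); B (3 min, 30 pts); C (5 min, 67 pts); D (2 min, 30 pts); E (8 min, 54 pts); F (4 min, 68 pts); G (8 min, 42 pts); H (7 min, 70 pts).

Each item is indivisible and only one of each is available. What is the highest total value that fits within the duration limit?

135 pts

Check high-value combinations within 10 min:
- C+F: duration 5+4=9, value 67+68=135
- B+D+F: duration 3+2+4=9, value 30+30+68=128
- B+C+D: duration 3+5+2=10, value 30+67+30=127
Best: 135 pts.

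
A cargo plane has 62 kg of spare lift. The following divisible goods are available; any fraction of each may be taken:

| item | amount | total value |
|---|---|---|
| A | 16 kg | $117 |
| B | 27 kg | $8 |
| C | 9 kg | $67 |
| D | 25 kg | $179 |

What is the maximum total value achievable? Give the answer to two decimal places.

366.56

Take in order of value per unit:
- C (67/9 per unit): all 9 → value 67, running total 67.00
- A (117/16 per unit): all 16 → value 117, running total 184.00
- D (179/25 per unit): all 25 → value 179, running total 363.00
- B (8/27 per unit): 12 of 27 → value 12×8/27 = 3.5556, running total 366.56
Total 366.56.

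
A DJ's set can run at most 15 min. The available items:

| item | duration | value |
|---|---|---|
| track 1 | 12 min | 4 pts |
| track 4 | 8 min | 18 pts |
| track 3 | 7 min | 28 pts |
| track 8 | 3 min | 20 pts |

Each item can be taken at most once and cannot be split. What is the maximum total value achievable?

48 pts

Check high-value combinations within 15 min:
- track 3+track 8: duration 7+3=10, value 28+20=48
- track 4+track 3: duration 8+7=15, value 18+28=46
- track 4+track 8: duration 8+3=11, value 18+20=38
- track 3: duration 7, value 28
Best: 48 pts.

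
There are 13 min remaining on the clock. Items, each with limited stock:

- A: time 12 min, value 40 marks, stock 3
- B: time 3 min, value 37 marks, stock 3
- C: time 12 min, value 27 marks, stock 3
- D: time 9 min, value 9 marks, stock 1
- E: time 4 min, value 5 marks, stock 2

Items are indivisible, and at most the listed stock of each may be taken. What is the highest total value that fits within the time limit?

116 marks

Top feasible selections:
- 3×B + 1×E: time 13, value 116
- 3×B: time 9, value 111
Best: 116 marks.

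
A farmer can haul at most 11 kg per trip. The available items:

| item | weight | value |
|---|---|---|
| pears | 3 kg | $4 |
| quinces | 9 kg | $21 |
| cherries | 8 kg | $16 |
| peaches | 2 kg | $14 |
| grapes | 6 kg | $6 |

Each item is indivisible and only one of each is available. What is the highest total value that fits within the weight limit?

$35

Check high-value combinations within 11 kg:
- quinces+peaches: weight 9+2=11, value 21+14=35
- cherries+peaches: weight 8+2=10, value 16+14=30
- pears+peaches+grapes: weight 3+2+6=11, value 4+14+6=24
- quinces: weight 9, value 21
Best: $35.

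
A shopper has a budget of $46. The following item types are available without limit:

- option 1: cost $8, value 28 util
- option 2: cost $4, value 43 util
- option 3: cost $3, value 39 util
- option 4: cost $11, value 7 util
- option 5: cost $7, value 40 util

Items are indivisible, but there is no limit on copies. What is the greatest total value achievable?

589 util

Best value-per-unit is option 3 at 39/3; filling with it alone gives 15×39 = 585.
Optimal mix: 1×option 2 + 14×option 3 → cost 46, value 589.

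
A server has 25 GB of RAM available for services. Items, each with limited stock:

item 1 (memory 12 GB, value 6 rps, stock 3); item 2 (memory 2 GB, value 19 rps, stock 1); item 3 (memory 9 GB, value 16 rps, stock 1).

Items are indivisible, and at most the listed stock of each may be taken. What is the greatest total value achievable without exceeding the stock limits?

Top feasible selections:
- 1×item 1 + 1×item 2 + 1×item 3: memory 23, value 41
- 1×item 2 + 1×item 3: memory 11, value 35
- 1×item 1 + 1×item 2: memory 14, value 25
- 1×item 1 + 1×item 3: memory 21, value 22
Best: 41 rps.

41 rps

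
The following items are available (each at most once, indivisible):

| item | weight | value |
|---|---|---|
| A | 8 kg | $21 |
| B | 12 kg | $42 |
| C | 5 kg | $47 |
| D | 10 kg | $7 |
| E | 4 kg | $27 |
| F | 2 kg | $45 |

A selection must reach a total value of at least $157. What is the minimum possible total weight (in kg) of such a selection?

Subsets with value ≥ 157, sorted by total weight:
- B+C+E+F: weight 23, value 161
- A+B+C+E+F: weight 31, value 182
Minimum weight: 23 kg.

23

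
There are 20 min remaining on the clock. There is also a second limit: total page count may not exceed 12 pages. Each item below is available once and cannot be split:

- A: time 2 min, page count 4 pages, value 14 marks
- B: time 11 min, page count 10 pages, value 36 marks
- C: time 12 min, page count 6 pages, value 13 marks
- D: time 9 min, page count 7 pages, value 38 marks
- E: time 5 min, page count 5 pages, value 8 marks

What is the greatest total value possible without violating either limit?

Feasible sets respecting both limits:
- A+D: time 11, page count 11, value 52
- D+E: time 14, page count 12, value 46
- D: time 9, page count 7, value 38
- B: time 11, page count 10, value 36
Best: 52 marks.

52 marks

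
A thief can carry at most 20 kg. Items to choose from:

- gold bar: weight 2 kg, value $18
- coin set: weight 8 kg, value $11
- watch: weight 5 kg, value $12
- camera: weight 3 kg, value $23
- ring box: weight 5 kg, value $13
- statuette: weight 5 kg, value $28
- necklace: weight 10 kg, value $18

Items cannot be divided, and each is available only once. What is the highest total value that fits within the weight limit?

Check high-value combinations within 20 kg:
- gold bar+watch+camera+ring box+statuette: weight 2+5+3+5+5=20, value 18+12+23+13+28=94
- gold bar+camera+statuette+necklace: weight 2+3+5+10=20, value 18+23+28+18=87
- gold bar+camera+ring box+statuette: weight 2+3+5+5=15, value 18+23+13+28=82
Best: $94.

$94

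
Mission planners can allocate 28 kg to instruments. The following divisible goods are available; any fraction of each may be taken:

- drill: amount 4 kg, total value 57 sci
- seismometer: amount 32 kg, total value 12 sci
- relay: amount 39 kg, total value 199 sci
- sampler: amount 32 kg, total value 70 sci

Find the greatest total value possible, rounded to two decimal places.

179.46

Take in order of value per unit:
- drill (57/4 per unit): all 4 → value 57, running total 57.00
- relay (199/39 per unit): 24 of 39 → value 24×199/39 = 122.4615, running total 179.46
Total 179.46.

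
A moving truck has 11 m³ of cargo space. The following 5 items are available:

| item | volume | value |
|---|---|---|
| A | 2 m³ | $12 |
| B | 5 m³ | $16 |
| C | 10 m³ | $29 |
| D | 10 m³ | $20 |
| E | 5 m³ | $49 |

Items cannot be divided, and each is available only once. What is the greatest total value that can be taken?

This is a 0/1 knapsack; check combinations near the capacity.
- B+E: volume 5+5=10, value 16+49=65
- A+E: volume 2+5=7, value 12+49=61
- E: volume 5, value 49
Best: $65.

$65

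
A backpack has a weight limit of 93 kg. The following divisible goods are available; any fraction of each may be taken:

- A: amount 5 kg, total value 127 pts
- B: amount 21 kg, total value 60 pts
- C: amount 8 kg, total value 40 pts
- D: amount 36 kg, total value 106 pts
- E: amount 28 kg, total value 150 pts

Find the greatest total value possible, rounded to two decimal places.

Take in order of value per unit:
- A (127/5 per unit): all 5 → value 127, running total 127.00
- E (150/28 per unit): all 28 → value 150, running total 277.00
- C (40/8 per unit): all 8 → value 40, running total 317.00
- D (106/36 per unit): all 36 → value 106, running total 423.00
- B (60/21 per unit): 16 of 21 → value 16×60/21 = 45.7143, running total 468.71
Total 468.71.

468.71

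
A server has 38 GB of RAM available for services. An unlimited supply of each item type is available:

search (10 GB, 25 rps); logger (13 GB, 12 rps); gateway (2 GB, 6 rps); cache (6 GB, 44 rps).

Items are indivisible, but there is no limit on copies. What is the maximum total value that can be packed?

Best value-per-unit is cache at 44/6; filling with it alone gives 6×44 = 264.
Optimal mix: 1×gateway + 6×cache → memory 38, value 270.

270 rps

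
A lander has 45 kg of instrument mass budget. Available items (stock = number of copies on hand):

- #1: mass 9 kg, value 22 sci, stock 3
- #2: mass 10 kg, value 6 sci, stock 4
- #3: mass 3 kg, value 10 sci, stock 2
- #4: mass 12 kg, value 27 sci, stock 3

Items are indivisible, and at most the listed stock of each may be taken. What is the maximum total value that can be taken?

Top feasible selections:
- 3×#1 + 2×#3 + 1×#4: mass 45, value 113
- 2×#1 + 1×#3 + 2×#4: mass 45, value 108
- 3×#1 + 1×#3 + 1×#4: mass 42, value 103
Best: 113 sci.

113 sci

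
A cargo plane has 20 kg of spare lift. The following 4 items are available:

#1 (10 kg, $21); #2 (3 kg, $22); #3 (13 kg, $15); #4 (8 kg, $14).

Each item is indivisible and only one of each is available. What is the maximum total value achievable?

$43

This is a 0/1 knapsack; check combinations near the capacity.
- #1+#2: weight 10+3=13, value 21+22=43
- #2+#3: weight 3+13=16, value 22+15=37
- #2+#4: weight 3+8=11, value 22+14=36
- #1+#4: weight 10+8=18, value 21+14=35
Best: $43.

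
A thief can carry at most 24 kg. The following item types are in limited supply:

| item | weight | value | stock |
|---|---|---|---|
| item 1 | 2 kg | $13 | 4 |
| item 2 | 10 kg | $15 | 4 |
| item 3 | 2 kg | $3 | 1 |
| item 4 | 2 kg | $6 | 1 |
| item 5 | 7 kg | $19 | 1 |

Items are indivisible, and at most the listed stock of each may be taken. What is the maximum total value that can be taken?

Best selections within weight 24 and stock limits:
- 4×item 1 + 1×item 3 + 1×item 4 + 1×item 5: weight 19, value 80
- 4×item 1 + 1×item 4 + 1×item 5: weight 17, value 77
- 4×item 1 + 1×item 2 + 1×item 3 + 1×item 4: weight 22, value 76
- 4×item 1 + 1×item 3 + 1×item 5: weight 17, value 74
Best: $80.

$80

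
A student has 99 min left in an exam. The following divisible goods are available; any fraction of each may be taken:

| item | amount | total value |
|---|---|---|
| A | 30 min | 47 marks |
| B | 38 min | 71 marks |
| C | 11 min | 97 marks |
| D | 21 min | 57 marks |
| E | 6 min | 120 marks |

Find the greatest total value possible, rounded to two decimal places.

Take in order of value per unit:
- E (120/6 per unit): all 6 → value 120, running total 120.00
- C (97/11 per unit): all 11 → value 97, running total 217.00
- D (57/21 per unit): all 21 → value 57, running total 274.00
- B (71/38 per unit): all 38 → value 71, running total 345.00
- A (47/30 per unit): 23 of 30 → value 23×47/30 = 36.0333, running total 381.03
Total 381.03.

381.03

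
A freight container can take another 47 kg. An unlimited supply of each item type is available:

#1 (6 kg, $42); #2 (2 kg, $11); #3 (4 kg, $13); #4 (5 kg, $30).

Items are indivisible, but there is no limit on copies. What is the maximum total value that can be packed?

$324

Best value-per-unit is #1 at 42/6; filling with it alone gives 7×42 = 294.
Optimal mix: 7×#1 + 1×#4 → weight 47, value 324.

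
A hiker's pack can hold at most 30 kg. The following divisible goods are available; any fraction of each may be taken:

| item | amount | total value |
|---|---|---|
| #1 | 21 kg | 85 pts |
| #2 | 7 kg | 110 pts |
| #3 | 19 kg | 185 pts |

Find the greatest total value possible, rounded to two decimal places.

Take in order of value per unit:
- #2 (110/7 per unit): all 7 → value 110, running total 110.00
- #3 (185/19 per unit): all 19 → value 185, running total 295.00
- #1 (85/21 per unit): 4 of 21 → value 4×85/21 = 16.1905, running total 311.19
Total 311.19.

311.19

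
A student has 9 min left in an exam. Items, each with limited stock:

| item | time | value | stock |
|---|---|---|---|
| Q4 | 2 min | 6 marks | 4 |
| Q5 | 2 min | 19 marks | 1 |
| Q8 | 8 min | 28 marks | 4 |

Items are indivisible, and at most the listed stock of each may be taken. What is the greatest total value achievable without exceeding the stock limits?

37 marks

Best selections within time 9 and stock limits:
- 3×Q4 + 1×Q5: time 8, value 37
- 2×Q4 + 1×Q5: time 6, value 31
Best: 37 marks.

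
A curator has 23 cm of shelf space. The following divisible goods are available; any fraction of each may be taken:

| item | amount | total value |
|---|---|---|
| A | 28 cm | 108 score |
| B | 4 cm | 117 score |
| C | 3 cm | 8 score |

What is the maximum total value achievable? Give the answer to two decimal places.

Take in order of value per unit:
- B (117/4 per unit): all 4 → value 117, running total 117.00
- A (108/28 per unit): 19 of 28 → value 19×108/28 = 73.2857, running total 190.29
Total 190.29.

190.29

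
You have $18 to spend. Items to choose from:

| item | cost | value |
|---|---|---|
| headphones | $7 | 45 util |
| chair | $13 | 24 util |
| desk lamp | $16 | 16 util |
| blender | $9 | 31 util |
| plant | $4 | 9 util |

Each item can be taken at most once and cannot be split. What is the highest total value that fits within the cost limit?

76 util

Check high-value combinations within $18:
- headphones+blender: cost 7+9=16, value 45+31=76
- headphones+plant: cost 7+4=11, value 45+9=54
- headphones: cost 7, value 45
Best: 76 util.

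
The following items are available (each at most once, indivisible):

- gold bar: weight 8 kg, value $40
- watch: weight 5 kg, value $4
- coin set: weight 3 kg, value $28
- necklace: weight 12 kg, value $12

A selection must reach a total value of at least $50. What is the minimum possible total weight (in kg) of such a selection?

Subsets with value ≥ 50, sorted by total weight:
- gold bar+coin set: weight 11, value 68
- gold bar+watch+coin set: weight 16, value 72
- gold bar+necklace: weight 20, value 52
- gold bar+coin set+necklace: weight 23, value 80
Minimum weight: 11 kg.

11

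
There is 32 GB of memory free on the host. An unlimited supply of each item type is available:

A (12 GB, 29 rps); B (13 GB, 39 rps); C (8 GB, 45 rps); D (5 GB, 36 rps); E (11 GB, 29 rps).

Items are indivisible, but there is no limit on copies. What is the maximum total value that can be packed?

216 rps

Best value-per-unit is D at 36/5, and filling with it alone uses memory 6×5=30. No mix of the others beats 6×36 = 216.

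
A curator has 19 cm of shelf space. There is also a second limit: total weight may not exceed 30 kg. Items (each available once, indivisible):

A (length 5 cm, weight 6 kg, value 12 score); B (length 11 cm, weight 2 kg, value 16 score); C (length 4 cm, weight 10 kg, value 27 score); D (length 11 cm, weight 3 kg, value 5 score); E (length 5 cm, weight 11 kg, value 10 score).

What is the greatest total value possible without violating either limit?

Feasible sets respecting both limits:
- A+C+E: length 14, weight 27, value 49
- B+C: length 15, weight 12, value 43
- A+C: length 9, weight 16, value 39
Best: 49 score.

49 score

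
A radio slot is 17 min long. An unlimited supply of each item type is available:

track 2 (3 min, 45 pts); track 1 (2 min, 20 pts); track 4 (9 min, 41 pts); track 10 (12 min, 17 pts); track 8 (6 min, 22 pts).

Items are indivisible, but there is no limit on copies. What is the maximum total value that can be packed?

245 pts

Best value-per-unit is track 2 at 45/3; filling with it alone gives 5×45 = 225.
Optimal mix: 5×track 2 + 1×track 1 → duration 17, value 245.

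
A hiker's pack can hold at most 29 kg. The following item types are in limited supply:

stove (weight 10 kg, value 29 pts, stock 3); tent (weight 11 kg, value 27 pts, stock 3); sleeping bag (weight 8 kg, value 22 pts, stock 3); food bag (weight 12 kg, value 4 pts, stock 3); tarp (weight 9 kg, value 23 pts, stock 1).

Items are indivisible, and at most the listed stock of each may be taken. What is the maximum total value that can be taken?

81 pts

Best selections within weight 29 and stock limits:
- 2×stove + 1×tarp: weight 29, value 81
- 2×stove + 1×sleeping bag: weight 28, value 80
- 1×stove + 1×tent + 1×sleeping bag: weight 29, value 78
Best: 81 pts.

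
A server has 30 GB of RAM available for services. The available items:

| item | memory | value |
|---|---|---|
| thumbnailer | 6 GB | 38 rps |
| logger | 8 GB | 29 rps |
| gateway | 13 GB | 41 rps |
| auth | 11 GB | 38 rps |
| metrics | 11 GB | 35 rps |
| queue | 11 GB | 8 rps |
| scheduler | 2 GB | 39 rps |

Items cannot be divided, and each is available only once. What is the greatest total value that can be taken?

150 rps

Check high-value combinations within 30 GB:
- thumbnailer+auth+metrics+scheduler: memory 6+11+11+2=30, value 38+38+35+39=150
- thumbnailer+logger+gateway+scheduler: memory 6+8+13+2=29, value 38+29+41+39=147
- thumbnailer+logger+auth+scheduler: memory 6+8+11+2=27, value 38+29+38+39=144
- thumbnailer+logger+metrics+scheduler: memory 6+8+11+2=27, value 38+29+35+39=141
- thumbnailer+auth+queue+scheduler: memory 6+11+11+2=30, value 38+38+8+39=123
Best: 150 rps.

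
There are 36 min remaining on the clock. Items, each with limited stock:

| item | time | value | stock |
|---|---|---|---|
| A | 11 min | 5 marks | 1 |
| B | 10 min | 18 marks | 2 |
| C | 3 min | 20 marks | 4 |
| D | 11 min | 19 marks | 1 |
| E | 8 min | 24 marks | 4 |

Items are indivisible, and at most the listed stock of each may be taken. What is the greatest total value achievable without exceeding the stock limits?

Best selections within time 36 and stock limits:
- 4×C + 3×E: time 36, value 152
- 3×C + 3×E: time 33, value 132
Best: 152 marks.

152 marks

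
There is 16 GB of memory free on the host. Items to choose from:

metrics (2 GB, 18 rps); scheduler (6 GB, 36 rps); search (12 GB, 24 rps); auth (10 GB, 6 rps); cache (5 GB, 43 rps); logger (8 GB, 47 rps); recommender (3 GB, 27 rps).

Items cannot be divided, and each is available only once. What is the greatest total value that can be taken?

124 rps

This is a 0/1 knapsack; check combinations near the capacity.
- metrics+scheduler+cache+recommender: memory 2+6+5+3=16, value 18+36+43+27=124
- cache+logger+recommender: memory 5+8+3=16, value 43+47+27=117
- metrics+cache+logger: memory 2+5+8=15, value 18+43+47=108
Best: 124 rps.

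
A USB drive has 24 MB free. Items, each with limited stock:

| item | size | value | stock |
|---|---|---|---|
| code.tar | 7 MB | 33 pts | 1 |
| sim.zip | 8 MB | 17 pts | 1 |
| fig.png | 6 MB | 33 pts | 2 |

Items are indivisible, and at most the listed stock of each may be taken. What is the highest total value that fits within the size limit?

Best selections within size 24 and stock limits:
- 1×code.tar + 2×fig.png: size 19, value 99
- 1×sim.zip + 2×fig.png: size 20, value 83
Best: 99 pts.

99 pts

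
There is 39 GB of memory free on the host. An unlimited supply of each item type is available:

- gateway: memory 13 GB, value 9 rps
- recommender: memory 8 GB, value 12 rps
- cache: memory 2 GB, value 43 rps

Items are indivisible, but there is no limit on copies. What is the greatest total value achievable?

Best value-per-unit is cache at 43/2, and filling with it alone uses memory 19×2=38. No mix of the others beats 19×43 = 817.

817 rps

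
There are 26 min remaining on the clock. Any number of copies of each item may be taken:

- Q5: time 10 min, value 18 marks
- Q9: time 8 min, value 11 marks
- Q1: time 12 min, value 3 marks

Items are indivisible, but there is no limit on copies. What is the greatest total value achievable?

40 marks

Best value-per-unit is Q5 at 18/10; filling with it alone gives 2×18 = 36.
Optimal mix: 1×Q5 + 2×Q9 → time 26, value 40.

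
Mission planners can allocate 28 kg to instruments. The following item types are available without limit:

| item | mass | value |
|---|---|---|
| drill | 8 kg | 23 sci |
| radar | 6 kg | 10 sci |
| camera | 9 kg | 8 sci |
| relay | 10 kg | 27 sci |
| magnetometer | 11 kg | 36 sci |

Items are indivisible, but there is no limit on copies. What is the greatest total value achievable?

82 sci

Best value-per-unit is magnetometer at 36/11; filling with it alone gives 2×36 = 72.
Optimal mix: 2×drill + 1×magnetometer → mass 27, value 82.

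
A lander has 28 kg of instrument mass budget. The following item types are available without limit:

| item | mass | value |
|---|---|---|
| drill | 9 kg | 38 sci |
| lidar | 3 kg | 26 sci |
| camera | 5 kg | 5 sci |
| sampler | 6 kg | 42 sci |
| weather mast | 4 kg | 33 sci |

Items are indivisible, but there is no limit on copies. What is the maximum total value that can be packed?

241 sci

Best value-per-unit is lidar at 26/3; filling with it alone gives 9×26 = 234.
Optimal mix: 8×lidar + 1×weather mast → mass 28, value 241.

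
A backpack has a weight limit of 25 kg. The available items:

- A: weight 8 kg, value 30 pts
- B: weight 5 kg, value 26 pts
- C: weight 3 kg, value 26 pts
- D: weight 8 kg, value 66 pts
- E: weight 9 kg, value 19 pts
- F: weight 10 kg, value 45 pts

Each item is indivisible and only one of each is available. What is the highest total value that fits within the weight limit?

Check high-value combinations within 25 kg:
- A+B+C+D: weight 8+5+3+8=24, value 30+26+26+66=148
- C+D+F: weight 3+8+10=21, value 26+66+45=137
- B+D+F: weight 5+8+10=23, value 26+66+45=137
Best: 148 pts.

148 pts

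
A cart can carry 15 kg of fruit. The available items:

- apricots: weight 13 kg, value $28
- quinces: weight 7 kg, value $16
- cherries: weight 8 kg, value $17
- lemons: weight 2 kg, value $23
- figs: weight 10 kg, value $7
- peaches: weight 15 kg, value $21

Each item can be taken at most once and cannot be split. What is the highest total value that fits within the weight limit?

$51

Check high-value combinations within 15 kg:
- apricots+lemons: weight 13+2=15, value 28+23=51
- cherries+lemons: weight 8+2=10, value 17+23=40
- quinces+lemons: weight 7+2=9, value 16+23=39
- quinces+cherries: weight 7+8=15, value 16+17=33
- lemons+figs: weight 2+10=12, value 23+7=30
Best: $51.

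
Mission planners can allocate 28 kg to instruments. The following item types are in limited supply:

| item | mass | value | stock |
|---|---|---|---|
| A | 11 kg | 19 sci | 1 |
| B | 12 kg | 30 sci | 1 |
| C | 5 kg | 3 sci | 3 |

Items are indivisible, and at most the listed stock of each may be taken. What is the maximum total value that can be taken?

Top feasible selections:
- 1×A + 1×B + 1×C: mass 28, value 52
- 1×A + 1×B: mass 23, value 49
Best: 52 sci.

52 sci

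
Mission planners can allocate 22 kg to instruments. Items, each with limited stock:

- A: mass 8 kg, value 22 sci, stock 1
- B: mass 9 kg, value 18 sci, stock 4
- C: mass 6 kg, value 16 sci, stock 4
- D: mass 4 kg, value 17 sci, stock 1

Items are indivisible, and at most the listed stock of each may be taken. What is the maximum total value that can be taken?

Best selections within mass 22 and stock limits:
- 3×C + 1×D: mass 22, value 65
- 1×A + 1×B + 1×D: mass 21, value 57
- 1×A + 1×C + 1×D: mass 18, value 55
- 1×A + 2×C: mass 20, value 54
Best: 65 sci.

65 sci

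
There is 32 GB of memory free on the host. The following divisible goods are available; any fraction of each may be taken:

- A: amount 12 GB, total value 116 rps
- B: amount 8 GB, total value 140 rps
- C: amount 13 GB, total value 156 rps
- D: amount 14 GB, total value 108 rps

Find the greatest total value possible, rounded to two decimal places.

402.33

Take in order of value per unit:
- B (140/8 per unit): all 8 → value 140, running total 140.00
- C (156/13 per unit): all 13 → value 156, running total 296.00
- A (116/12 per unit): 11 of 12 → value 11×116/12 = 106.3333, running total 402.33
Total 402.33.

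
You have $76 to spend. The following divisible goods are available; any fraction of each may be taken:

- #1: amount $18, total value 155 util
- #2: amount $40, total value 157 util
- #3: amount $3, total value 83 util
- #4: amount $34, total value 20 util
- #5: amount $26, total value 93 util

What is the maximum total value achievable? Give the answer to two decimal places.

448.65

Take in order of value per unit:
- #3 (83/3 per unit): all 3 → value 83, running total 83.00
- #1 (155/18 per unit): all 18 → value 155, running total 238.00
- #2 (157/40 per unit): all 40 → value 157, running total 395.00
- #5 (93/26 per unit): 15 of 26 → value 15×93/26 = 53.6538, running total 448.65
Total 448.65.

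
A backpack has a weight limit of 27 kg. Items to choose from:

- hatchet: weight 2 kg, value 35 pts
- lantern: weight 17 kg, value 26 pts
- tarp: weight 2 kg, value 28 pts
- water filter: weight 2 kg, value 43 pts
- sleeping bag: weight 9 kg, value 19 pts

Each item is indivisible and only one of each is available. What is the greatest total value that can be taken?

This is a 0/1 knapsack; check combinations near the capacity.
- hatchet+lantern+tarp+water filter: weight 2+17+2+2=23, value 35+26+28+43=132
- hatchet+tarp+water filter+sleeping bag: weight 2+2+2+9=15, value 35+28+43+19=125
- hatchet+tarp+water filter: weight 2+2+2=6, value 35+28+43=106
- hatchet+lantern+water filter: weight 2+17+2=21, value 35+26+43=104
- hatchet+water filter+sleeping bag: weight 2+2+9=13, value 35+43+19=97
Best: 132 pts.

132 pts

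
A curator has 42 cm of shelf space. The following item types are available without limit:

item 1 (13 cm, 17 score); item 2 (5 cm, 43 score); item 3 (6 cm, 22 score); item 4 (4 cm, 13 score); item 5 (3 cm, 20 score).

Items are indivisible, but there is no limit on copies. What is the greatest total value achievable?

Best value-per-unit is item 2 at 43/5, and filling with it alone uses length 8×5=40. No mix of the others beats 8×43 = 344.

344 score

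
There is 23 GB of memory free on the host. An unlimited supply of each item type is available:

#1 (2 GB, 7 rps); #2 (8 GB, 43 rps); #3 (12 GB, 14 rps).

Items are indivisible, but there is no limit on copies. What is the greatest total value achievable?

Best value-per-unit is #2 at 43/8; filling with it alone gives 2×43 = 86.
Optimal mix: 3×#1 + 2×#2 → memory 22, value 107.

107 rps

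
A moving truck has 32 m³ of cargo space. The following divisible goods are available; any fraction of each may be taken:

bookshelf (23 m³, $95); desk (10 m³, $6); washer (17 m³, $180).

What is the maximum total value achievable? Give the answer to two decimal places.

Take in order of value per unit:
- washer (180/17 per unit): all 17 → value 180, running total 180.00
- bookshelf (95/23 per unit): 15 of 23 → value 15×95/23 = 61.9565, running total 241.96
Total 241.96.

241.96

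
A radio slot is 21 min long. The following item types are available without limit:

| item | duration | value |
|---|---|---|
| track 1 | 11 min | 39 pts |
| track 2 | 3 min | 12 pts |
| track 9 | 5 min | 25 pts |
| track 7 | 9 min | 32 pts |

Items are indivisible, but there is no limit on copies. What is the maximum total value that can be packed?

Best value-per-unit is track 9 at 25/5, and filling with it alone uses duration 4×5=20. No mix of the others beats 4×25 = 100.

100 pts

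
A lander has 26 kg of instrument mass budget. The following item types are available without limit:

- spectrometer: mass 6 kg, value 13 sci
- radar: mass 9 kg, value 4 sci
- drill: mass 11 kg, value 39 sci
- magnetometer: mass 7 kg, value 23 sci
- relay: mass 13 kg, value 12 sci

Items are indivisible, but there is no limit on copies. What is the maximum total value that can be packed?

85 sci

Best value-per-unit is drill at 39/11; filling with it alone gives 2×39 = 78.
Optimal mix: 1×drill + 2×magnetometer → mass 25, value 85.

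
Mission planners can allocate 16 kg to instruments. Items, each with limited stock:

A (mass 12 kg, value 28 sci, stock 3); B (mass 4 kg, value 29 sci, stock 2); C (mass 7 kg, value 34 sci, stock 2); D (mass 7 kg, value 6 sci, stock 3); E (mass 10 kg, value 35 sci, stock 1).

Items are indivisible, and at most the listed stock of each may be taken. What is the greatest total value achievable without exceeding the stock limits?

Best selections within mass 16 and stock limits:
- 2×B + 1×C: mass 15, value 92
- 2×C: mass 14, value 68
- 1×B + 1×E: mass 14, value 64
- 2×B + 1×D: mass 15, value 64
Best: 92 sci.

92 sci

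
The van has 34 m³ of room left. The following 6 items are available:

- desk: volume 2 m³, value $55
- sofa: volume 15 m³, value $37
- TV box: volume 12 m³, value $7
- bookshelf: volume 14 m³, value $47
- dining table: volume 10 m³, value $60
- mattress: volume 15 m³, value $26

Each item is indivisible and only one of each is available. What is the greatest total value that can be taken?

Check high-value combinations within 34 m³:
- desk+bookshelf+dining table: volume 2+14+10=26, value 55+47+60=162
- desk+sofa+dining table: volume 2+15+10=27, value 55+37+60=152
- desk+dining table+mattress: volume 2+10+15=27, value 55+60+26=141
- desk+sofa+bookshelf: volume 2+15+14=31, value 55+37+47=139
Best: $162.

$162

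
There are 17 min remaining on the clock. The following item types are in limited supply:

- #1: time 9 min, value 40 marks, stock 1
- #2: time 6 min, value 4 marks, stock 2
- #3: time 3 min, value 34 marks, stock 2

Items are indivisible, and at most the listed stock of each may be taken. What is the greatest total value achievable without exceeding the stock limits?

108 marks

Best selections within time 17 and stock limits:
- 1×#1 + 2×#3: time 15, value 108
- 1×#1 + 1×#3: time 12, value 74
- 1×#2 + 2×#3: time 12, value 72
- 2×#3: time 6, value 68
Best: 108 marks.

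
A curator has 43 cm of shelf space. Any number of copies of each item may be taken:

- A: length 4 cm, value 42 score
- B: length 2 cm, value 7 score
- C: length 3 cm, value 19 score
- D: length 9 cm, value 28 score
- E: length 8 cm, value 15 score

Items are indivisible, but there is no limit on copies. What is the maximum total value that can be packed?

439 score

Best value-per-unit is A at 42/4; filling with it alone gives 10×42 = 420.
Optimal mix: 10×A + 1×C → length 43, value 439.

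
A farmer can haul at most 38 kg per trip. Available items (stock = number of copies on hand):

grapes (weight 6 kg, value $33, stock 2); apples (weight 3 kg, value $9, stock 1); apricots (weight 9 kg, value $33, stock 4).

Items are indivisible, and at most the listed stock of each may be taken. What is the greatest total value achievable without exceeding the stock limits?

$141

Top feasible selections:
- 2×grapes + 1×apples + 2×apricots: weight 33, value 141
- 1×grapes + 1×apples + 3×apricots: weight 36, value 141
- 2×grapes + 2×apricots: weight 30, value 132
- 1×grapes + 3×apricots: weight 33, value 132
Best: $141.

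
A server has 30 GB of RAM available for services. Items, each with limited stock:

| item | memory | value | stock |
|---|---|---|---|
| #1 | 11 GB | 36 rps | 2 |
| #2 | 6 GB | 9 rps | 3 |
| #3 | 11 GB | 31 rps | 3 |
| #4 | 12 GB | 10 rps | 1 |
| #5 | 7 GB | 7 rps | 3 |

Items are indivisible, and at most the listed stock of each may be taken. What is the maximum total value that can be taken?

Best selections within memory 30 and stock limits:
- 2×#1 + 1×#2: memory 28, value 81
- 2×#1 + 1×#5: memory 29, value 79
- 1×#1 + 1×#2 + 1×#3: memory 28, value 76
Best: 81 rps.

81 rps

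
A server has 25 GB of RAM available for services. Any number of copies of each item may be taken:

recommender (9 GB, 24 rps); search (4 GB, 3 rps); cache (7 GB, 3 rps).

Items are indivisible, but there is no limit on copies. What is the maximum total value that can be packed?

Best value-per-unit is recommender at 24/9; filling with it alone gives 2×24 = 48.
Optimal mix: 2×recommender + 1×search → memory 22, value 51.

51 rps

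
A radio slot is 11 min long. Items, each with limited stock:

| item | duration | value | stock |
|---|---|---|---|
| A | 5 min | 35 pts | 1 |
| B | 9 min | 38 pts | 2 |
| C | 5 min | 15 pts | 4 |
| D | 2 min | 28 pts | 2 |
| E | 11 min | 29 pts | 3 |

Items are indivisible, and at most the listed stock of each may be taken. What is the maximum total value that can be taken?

91 pts

Best selections within duration 11 and stock limits:
- 1×A + 2×D: duration 9, value 91
- 1×C + 2×D: duration 9, value 71
- 1×B + 1×D: duration 11, value 66
- 1×A + 1×D: duration 7, value 63
Best: 91 pts.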